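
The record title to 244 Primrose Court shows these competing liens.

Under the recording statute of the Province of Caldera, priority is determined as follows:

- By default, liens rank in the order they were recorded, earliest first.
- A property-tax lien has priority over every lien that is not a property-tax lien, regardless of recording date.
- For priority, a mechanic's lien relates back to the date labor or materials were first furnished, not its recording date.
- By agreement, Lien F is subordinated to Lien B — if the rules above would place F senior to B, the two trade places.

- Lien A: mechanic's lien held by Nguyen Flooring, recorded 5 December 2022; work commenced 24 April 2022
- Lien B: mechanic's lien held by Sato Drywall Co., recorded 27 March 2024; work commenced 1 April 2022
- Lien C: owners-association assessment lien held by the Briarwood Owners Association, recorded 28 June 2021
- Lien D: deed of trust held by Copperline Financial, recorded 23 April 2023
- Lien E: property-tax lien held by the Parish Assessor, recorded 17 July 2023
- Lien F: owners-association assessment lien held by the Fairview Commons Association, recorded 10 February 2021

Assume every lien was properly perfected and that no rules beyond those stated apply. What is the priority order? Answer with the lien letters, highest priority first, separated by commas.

E, B, C, F, A, D

Adjusting effective dates: A is treated as recorded 24 April 2022, the work-commencement date; B's effective date is 1 April 2022, when work began.
E, as a property-tax lien, has superpriority and ranks first.
Among the remaining liens, by effective date: F (10 February 2021), C (28 June 2021), B (1 April 2022), A (24 April 2022), D (23 April 2023).
F is senior to B before the subordination, so the two trade places.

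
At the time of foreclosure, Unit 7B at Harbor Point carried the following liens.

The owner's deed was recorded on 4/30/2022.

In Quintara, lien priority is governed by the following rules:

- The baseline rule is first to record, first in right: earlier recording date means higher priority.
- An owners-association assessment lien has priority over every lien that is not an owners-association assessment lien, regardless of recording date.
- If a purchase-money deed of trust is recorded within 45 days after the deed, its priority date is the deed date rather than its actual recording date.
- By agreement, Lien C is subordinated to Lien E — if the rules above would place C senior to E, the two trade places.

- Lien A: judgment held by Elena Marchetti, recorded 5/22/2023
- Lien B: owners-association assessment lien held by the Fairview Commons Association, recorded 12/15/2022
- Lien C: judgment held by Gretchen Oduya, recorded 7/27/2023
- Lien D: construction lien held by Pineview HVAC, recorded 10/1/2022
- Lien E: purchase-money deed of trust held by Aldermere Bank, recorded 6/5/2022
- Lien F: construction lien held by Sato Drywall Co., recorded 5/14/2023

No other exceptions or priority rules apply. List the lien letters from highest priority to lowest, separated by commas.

Adjusting effective dates: E's effective date is the deed date, 4/30/2022.
B is an owners-association assessment lien and takes priority over every other lien.
The other liens, earliest effective date first: E (4/30/2022), D (10/1/2022), F (5/14/2023), A (5/22/2023), C (7/27/2023).
Since C is not senior to E, the subordination leaves the order unchanged.

B, E, D, F, A, C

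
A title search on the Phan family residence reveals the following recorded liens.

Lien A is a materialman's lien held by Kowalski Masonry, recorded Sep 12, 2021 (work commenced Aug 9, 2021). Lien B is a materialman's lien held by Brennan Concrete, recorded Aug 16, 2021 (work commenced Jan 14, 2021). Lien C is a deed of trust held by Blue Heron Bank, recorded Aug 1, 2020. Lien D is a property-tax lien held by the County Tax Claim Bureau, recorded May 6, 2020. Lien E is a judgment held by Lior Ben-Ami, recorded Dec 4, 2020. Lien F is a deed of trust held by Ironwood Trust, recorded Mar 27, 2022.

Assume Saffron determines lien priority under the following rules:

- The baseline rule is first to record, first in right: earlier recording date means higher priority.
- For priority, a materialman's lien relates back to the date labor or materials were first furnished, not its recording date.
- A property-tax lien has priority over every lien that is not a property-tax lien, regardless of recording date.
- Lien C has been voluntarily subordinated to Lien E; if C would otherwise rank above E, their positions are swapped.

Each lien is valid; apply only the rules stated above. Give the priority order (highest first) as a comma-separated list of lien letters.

D, E, C, B, A, F

Effective dates: A relates back to Aug 9, 2021 (work commenced); B's effective date is Jan 14, 2021, when work began.
D is a property-tax lien and takes priority over every other lien.
The other liens, earliest effective date first: C (Aug 1, 2020), E (Dec 4, 2020), B (Jan 14, 2021), A (Aug 9, 2021), F (Mar 27, 2022).
Because C would otherwise rank above E, the subordination swaps them.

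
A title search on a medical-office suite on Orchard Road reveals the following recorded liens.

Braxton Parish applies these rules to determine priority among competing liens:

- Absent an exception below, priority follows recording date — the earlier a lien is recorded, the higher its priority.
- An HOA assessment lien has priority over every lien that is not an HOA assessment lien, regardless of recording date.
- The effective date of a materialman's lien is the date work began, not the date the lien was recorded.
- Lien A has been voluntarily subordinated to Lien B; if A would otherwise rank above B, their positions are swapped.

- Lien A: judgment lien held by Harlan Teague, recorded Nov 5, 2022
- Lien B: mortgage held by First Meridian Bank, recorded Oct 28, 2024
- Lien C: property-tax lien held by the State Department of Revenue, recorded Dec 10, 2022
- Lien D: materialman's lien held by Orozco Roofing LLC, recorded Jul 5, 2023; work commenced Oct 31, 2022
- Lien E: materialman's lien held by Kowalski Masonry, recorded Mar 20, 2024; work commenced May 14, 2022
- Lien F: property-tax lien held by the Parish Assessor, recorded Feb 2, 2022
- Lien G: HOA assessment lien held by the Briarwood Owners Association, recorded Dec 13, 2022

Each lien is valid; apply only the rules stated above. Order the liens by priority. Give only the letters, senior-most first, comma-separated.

Effective dates: D relates back to Oct 31, 2022 (work commenced); E relates back to May 14, 2022 (work commenced).
G is an HOA assessment lien, so it outranks all other liens regardless of date.
Remaining liens by effective date: F (Feb 2, 2022), E (May 14, 2022), D (Oct 31, 2022), A (Nov 5, 2022), C (Dec 10, 2022), B (Oct 28, 2024).
A would otherwise be senior to B, so under the subordination agreement A and B exchange positions.

G, F, E, D, B, C, A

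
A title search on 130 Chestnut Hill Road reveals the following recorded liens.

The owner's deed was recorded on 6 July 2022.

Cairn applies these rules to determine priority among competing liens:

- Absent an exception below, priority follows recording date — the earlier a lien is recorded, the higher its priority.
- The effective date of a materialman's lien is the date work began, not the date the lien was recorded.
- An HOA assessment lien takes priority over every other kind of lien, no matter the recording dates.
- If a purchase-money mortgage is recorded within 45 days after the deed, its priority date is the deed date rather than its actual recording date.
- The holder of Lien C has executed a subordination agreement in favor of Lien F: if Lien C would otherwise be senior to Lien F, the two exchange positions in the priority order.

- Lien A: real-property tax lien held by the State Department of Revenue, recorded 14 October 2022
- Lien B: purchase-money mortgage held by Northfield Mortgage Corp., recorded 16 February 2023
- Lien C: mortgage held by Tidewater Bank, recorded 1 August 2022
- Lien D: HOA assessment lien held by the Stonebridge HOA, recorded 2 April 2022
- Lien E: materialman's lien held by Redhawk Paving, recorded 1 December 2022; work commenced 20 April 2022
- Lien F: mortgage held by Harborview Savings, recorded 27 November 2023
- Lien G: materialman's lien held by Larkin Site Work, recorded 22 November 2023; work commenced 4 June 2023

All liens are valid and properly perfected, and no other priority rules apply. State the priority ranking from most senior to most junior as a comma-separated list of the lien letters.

D, E, F, A, B, G, C

Effective dates after the stated exceptions: B was recorded 225 days after the deed, outside the 45-day window, so it keeps its recording date; E's effective date is 20 April 2022, when work began; G relates back to 4 June 2023 (work commenced).
D is an HOA assessment lien and takes priority over every other lien.
Among the remaining liens, by effective date: E (20 April 2022), C (1 August 2022), A (14 October 2022), B (16 February 2023), G (4 June 2023), F (27 November 2023).
C is senior to F before the subordination, so the two trade places.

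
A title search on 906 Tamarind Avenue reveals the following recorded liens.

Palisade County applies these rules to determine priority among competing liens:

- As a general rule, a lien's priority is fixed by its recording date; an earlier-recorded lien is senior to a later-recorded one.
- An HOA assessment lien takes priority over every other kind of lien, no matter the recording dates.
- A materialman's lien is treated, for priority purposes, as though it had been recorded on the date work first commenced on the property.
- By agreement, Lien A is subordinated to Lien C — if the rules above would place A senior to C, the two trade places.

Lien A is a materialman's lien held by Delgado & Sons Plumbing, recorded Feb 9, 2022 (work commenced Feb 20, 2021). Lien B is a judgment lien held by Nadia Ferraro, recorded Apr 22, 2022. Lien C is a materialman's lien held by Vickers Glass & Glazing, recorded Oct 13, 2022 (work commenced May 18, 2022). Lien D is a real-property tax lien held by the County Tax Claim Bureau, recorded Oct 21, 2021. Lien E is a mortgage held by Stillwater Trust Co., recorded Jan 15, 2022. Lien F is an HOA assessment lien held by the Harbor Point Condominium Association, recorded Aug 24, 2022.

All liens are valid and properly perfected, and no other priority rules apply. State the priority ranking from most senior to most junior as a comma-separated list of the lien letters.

Effective dates after the stated exceptions: A relates back to Feb 20, 2021 (work commenced); C is treated as recorded May 18, 2022, the work-commencement date.
F is an HOA assessment lien, so it outranks all other liens regardless of date.
Among the remaining liens, by effective date: A (Feb 20, 2021), D (Oct 21, 2021), E (Jan 15, 2022), B (Apr 22, 2022), C (May 18, 2022).
The subordination applies — A was senior to C — so A and C swap.

F, C, D, E, B, A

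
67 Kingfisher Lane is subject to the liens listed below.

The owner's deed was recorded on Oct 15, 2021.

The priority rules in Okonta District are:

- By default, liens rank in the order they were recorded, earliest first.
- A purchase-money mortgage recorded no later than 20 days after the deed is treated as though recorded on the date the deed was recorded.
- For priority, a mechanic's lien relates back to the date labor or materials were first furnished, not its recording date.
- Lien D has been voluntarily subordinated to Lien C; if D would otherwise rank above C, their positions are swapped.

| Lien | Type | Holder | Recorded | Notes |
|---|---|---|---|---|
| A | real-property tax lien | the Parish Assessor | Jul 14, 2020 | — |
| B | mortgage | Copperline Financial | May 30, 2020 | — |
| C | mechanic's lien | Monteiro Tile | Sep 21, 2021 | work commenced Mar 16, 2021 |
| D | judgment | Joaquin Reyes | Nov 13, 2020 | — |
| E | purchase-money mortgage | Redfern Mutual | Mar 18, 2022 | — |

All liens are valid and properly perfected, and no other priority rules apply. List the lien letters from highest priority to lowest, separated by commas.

First, effective dates: C is treated as recorded Mar 16, 2021, the work-commencement date; E was recorded 154 days after the deed — beyond 20 days — so no relation-back applies.
By effective date: B (May 30, 2020), A (Jul 14, 2020), D (Nov 13, 2020), C (Mar 16, 2021), E (Mar 18, 2022).
The subordination applies — D was senior to C — so D and C swap.

B, A, C, D, E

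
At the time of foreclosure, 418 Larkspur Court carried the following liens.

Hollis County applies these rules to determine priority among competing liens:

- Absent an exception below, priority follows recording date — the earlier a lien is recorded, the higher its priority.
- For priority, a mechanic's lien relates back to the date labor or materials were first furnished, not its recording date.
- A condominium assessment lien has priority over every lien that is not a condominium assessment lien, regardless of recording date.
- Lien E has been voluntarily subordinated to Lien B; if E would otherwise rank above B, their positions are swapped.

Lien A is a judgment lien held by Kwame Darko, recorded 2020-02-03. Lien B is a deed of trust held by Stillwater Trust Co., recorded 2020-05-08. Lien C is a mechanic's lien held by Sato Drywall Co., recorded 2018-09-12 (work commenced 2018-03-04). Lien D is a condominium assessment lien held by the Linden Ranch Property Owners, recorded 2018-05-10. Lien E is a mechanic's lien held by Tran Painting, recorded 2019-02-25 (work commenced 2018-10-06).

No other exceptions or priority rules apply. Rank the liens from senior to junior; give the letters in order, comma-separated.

Adjusting effective dates: C is treated as recorded 2018-03-04, the work-commencement date; E relates back to 2018-10-06 (work commenced).
D is a condominium assessment lien and takes priority over every other lien.
The other liens, earliest effective date first: C (2018-03-04), E (2018-10-06), A (2020-02-03), B (2020-05-08).
The subordination applies — E was senior to B — so E and B swap.

D, C, B, A, E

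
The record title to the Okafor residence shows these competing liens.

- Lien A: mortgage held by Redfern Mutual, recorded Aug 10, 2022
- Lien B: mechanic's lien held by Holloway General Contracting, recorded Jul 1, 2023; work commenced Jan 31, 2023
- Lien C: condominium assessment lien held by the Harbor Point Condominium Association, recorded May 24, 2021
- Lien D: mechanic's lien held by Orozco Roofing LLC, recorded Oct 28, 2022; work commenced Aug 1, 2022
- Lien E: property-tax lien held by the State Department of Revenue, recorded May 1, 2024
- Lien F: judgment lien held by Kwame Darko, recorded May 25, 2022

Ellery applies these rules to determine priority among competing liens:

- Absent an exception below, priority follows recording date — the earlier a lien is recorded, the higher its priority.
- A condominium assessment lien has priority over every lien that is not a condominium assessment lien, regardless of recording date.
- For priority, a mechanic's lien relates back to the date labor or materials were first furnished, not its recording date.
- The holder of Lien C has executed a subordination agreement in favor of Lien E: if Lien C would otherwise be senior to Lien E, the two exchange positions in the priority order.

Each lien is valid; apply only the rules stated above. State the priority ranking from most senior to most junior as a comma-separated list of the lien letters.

E, F, D, A, B, C

First, effective dates: B's effective date is Jan 31, 2023, when work began; D's effective date is Aug 1, 2022, when work began.
C is a condominium assessment lien, so it outranks all other liens regardless of date.
Remaining liens by effective date: F (May 25, 2022), D (Aug 1, 2022), A (Aug 10, 2022), B (Jan 31, 2023), E (May 1, 2024).
Because C would otherwise rank above E, the subordination swaps them.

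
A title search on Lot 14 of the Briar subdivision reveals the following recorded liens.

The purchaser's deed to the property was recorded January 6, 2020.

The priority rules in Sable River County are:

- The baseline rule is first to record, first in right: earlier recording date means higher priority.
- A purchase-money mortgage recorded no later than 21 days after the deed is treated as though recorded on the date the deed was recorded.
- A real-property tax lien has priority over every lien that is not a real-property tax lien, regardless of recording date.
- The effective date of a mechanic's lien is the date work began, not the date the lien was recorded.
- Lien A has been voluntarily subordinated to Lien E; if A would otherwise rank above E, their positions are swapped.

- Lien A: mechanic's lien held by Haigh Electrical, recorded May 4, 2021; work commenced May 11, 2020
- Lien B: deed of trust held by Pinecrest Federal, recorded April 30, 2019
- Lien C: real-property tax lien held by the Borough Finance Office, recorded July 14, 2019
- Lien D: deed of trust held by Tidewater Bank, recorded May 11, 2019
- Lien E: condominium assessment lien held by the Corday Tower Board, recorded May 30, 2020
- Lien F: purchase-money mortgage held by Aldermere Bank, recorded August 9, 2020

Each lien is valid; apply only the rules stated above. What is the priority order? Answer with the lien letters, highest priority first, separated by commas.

C, B, D, E, A, F

First, effective dates: A's effective date is May 11, 2020, when work began; F missed the 21-day window (216 days after the deed), so its recording date stands.
C, as a real-property tax lien, has superpriority and ranks first.
Remaining liens by effective date: B (April 30, 2019), D (May 11, 2019), A (May 11, 2020), E (May 30, 2020), F (August 9, 2020).
A is senior to E before the subordination, so the two trade places.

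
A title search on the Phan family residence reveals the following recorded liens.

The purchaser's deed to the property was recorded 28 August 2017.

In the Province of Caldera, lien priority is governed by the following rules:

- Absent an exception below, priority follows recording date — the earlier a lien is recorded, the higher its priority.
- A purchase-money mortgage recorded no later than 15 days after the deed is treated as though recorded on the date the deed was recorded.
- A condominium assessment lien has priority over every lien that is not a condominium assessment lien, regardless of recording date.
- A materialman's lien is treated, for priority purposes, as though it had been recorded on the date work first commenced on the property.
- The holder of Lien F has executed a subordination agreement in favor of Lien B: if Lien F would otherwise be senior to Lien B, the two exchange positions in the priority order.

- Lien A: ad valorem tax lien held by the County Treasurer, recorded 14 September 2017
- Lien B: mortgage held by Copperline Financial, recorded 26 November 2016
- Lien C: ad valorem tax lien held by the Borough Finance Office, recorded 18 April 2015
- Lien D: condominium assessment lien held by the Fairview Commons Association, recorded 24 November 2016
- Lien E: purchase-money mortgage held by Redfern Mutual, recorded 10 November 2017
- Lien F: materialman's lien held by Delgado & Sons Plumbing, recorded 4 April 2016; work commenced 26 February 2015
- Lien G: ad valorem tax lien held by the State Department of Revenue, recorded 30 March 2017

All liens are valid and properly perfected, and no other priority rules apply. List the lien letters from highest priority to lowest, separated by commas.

Adjusting effective dates: E was recorded 74 days after the deed, outside the 15-day window, so it keeps its recording date; F is treated as recorded 26 February 2015, the work-commencement date.
As a condominium assessment lien, D is senior to every other lien.
Among the remaining liens, by effective date: F (26 February 2015), C (18 April 2015), B (26 November 2016), G (30 March 2017), A (14 September 2017), E (10 November 2017).
F is senior to B before the subordination, so the two trade places.

D, B, C, F, G, A, E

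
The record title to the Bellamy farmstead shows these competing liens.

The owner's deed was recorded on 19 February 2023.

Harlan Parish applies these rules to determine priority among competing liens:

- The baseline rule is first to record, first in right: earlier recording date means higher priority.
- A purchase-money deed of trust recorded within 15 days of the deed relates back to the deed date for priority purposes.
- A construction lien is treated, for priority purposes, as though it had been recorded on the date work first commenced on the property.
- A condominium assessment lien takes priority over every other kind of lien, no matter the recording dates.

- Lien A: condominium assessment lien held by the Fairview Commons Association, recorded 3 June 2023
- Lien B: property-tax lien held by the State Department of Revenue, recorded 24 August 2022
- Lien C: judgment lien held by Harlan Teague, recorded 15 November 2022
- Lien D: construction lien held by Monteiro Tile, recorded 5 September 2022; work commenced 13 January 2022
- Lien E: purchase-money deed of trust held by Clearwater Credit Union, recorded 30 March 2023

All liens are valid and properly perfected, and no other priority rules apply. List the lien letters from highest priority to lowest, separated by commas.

A, D, B, C, E

First, effective dates: D's effective date is 13 January 2022, when work began; E was recorded 39 days after the deed, outside the 15-day window, so it keeps its recording date.
A, as a condominium assessment lien, has superpriority and ranks first.
The other liens, earliest effective date first: D (13 January 2022), B (24 August 2022), C (15 November 2022), E (30 March 2023).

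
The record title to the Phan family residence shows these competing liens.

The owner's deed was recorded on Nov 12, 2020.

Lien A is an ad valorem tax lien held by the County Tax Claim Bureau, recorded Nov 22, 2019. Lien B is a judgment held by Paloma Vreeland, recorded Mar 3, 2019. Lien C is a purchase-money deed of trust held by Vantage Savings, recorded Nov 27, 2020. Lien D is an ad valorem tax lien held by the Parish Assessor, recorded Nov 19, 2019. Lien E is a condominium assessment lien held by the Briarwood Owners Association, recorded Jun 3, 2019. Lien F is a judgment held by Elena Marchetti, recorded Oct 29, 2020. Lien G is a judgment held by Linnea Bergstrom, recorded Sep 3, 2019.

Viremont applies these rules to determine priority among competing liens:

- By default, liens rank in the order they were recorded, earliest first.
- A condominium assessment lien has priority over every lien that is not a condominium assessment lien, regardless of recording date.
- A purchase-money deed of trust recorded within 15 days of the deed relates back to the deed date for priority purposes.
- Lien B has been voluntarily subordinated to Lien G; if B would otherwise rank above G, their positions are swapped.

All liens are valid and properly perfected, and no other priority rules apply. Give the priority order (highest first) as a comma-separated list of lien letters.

E, G, B, D, A, F, C

First, effective dates: C's effective date is the deed date, Nov 12, 2020.
E, as a condominium assessment lien, has superpriority and ranks first.
Among the remaining liens, by effective date: B (Mar 3, 2019), G (Sep 3, 2019), D (Nov 19, 2019), A (Nov 22, 2019), F (Oct 29, 2020), C (Nov 12, 2020).
Because B would otherwise rank above G, the subordination swaps them.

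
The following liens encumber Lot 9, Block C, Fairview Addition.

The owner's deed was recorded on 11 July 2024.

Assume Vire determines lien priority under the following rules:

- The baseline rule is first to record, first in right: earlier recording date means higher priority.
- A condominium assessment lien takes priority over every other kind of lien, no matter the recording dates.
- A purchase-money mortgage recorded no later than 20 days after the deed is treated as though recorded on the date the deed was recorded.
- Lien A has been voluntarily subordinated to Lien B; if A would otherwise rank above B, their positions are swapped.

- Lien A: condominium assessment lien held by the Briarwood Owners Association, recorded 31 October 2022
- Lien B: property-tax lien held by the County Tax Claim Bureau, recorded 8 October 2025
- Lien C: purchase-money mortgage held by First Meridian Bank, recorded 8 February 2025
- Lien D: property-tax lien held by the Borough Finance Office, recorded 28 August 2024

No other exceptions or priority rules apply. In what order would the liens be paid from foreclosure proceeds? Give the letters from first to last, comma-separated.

Adjusting effective dates: C was recorded 212 days after the deed, outside the 20-day window, so it keeps its recording date.
A is a condominium assessment lien and takes priority over every other lien.
Ordering the rest by effective date: D (28 August 2024), C (8 February 2025), B (8 October 2025).
A is senior to B before the subordination, so the two trade places.

B, D, C, A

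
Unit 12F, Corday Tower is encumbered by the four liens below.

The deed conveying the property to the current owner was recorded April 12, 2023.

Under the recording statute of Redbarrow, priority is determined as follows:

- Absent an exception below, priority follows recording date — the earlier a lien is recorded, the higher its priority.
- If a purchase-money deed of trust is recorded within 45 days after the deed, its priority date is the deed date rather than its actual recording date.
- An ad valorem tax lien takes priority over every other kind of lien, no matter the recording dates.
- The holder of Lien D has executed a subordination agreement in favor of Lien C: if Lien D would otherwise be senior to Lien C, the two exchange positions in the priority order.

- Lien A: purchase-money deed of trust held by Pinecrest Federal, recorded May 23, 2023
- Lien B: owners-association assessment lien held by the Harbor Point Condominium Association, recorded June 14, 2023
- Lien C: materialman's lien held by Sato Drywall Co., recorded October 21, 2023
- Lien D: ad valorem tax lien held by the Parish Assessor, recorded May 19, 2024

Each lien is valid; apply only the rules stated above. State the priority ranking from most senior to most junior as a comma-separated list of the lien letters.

Effective dates after the stated exceptions: A's effective date is the deed date, April 12, 2023.
D, as an ad valorem tax lien, has superpriority and ranks first.
Remaining liens by effective date: A (April 12, 2023), B (June 14, 2023), C (October 21, 2023).
D would otherwise be senior to C, so under the subordination agreement D and C exchange positions.

C, A, B, D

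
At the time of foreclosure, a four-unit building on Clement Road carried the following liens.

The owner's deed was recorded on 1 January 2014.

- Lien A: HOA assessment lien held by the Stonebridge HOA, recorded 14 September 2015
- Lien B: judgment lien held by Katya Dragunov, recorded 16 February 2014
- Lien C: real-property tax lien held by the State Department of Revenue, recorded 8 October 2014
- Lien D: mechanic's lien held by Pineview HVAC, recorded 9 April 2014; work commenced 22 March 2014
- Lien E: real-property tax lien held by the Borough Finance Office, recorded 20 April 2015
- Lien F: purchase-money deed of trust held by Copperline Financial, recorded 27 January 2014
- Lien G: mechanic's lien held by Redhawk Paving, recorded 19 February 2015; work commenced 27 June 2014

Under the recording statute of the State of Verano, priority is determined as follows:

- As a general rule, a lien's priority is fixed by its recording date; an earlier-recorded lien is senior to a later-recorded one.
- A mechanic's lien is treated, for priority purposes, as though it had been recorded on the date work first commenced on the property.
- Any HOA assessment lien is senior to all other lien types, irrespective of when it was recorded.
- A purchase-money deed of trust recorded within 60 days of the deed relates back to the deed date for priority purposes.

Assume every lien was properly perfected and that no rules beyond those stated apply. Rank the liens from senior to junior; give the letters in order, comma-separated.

A, F, B, D, G, C, E

First, effective dates: D relates back to 22 March 2014 (work commenced); F was recorded within the 60-day window, so its effective date is the deed date 1 January 2014; G's effective date is 27 June 2014, when work began.
A is an HOA assessment lien and takes priority over every other lien.
Among the remaining liens, by effective date: F (1 January 2014), B (16 February 2014), D (22 March 2014), G (27 June 2014), C (8 October 2014), E (20 April 2015).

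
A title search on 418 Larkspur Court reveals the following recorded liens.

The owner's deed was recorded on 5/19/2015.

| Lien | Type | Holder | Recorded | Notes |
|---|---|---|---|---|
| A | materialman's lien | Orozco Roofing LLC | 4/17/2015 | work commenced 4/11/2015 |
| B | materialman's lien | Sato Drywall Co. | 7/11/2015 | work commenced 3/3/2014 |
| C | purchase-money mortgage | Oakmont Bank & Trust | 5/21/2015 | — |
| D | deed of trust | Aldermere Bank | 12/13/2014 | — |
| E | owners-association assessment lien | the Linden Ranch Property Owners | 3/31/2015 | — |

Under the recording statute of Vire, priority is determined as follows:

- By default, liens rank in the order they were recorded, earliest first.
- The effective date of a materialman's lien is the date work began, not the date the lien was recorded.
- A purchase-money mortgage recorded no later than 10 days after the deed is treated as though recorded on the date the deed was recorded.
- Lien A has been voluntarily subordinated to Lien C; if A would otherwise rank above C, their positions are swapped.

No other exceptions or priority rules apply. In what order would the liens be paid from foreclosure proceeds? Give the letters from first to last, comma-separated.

B, D, E, C, A

Effective dates: A's effective date is 4/11/2015, when work began; B relates back to 3/3/2014 (work commenced); C's effective date is the deed date, 5/19/2015.
By effective date, earliest first: B (3/3/2014), D (12/13/2014), E (3/31/2015), A (4/11/2015), C (5/19/2015).
The subordination applies — A was senior to C — so A and C swap.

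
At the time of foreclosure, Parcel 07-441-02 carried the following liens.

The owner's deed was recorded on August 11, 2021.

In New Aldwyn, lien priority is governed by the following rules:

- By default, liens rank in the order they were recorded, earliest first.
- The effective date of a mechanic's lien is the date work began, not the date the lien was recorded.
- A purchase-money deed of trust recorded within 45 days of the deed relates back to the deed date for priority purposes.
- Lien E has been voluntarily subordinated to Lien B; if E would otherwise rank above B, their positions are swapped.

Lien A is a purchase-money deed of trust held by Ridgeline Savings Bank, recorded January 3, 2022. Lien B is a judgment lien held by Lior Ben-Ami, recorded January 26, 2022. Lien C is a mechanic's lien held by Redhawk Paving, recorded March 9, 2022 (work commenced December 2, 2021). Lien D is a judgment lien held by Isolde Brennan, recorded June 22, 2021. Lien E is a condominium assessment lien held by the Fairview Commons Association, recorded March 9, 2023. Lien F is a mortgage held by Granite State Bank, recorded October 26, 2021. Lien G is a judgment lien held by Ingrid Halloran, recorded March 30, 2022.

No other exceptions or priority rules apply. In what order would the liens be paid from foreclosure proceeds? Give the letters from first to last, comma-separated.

First, effective dates: A was recorded 145 days after the deed — beyond 45 days — so no relation-back applies; C relates back to December 2, 2021 (work commenced).
By effective date: D (June 22, 2021), F (October 26, 2021), C (December 2, 2021), A (January 3, 2022), B (January 26, 2022), G (March 30, 2022), E (March 9, 2023).
E is already junior to B, so the subordination agreement changes nothing.

D, F, C, A, B, G, E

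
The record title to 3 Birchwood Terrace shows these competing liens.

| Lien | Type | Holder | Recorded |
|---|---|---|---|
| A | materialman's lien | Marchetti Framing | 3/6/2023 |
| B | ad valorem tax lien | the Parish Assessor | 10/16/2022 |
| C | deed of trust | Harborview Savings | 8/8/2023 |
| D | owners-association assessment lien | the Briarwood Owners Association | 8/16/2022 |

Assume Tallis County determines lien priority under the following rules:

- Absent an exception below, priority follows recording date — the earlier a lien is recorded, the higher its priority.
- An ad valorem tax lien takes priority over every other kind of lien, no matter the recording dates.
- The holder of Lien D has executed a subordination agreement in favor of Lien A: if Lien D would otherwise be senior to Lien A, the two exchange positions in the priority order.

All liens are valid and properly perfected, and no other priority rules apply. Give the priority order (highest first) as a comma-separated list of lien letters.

B, as an ad valorem tax lien, has superpriority and ranks first.
Among the remaining liens, by effective date: D (8/16/2022), A (3/6/2023), C (8/8/2023).
The subordination applies — D was senior to A — so D and A swap.

B, A, D, C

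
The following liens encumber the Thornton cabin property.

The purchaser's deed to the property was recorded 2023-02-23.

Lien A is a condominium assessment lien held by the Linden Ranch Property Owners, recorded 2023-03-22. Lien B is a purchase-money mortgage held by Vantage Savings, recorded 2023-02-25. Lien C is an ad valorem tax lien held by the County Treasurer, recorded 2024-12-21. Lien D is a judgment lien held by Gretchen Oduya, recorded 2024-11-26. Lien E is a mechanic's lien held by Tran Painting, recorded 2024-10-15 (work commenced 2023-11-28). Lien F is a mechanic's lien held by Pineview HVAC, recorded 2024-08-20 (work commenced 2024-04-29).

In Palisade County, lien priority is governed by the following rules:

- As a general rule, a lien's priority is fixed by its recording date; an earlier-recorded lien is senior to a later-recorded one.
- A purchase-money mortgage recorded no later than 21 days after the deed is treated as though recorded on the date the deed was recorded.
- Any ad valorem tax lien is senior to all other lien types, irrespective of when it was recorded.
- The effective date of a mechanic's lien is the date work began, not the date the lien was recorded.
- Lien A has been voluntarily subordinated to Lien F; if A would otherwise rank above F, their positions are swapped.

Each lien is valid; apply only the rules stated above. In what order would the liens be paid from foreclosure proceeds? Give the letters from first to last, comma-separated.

C, B, F, E, A, D

Adjusting effective dates: B's effective date is the deed date, 2023-02-23; E relates back to 2023-11-28 (work commenced); F is treated as recorded 2024-04-29, the work-commencement date.
C, as an ad valorem tax lien, has superpriority and ranks first.
Remaining liens by effective date: B (2023-02-23), A (2023-03-22), E (2023-11-28), F (2024-04-29), D (2024-11-26).
A would otherwise be senior to F, so under the subordination agreement A and F exchange positions.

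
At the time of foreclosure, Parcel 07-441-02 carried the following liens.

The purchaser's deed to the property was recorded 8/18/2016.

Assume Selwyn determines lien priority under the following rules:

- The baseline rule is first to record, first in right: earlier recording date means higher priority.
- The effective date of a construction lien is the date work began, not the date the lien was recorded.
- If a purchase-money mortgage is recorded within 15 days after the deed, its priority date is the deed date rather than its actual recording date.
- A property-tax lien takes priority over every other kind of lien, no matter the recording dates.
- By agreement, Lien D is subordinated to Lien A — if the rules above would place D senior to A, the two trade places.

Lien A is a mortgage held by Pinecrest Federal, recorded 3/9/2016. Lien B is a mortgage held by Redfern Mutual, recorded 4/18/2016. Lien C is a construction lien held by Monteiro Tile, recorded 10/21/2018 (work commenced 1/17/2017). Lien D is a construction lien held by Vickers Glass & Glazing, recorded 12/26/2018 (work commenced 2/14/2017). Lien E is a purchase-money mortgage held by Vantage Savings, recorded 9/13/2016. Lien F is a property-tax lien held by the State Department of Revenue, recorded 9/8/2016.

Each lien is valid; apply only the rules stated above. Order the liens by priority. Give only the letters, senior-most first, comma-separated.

F, A, B, E, C, D

Effective dates: C relates back to 1/17/2017 (work commenced); D is treated as recorded 2/14/2017, the work-commencement date; E was recorded 26 days after the deed, outside the 15-day window, so it keeps its recording date.
F is a property-tax lien and takes priority over every other lien.
The other liens, earliest effective date first: A (3/9/2016), B (4/18/2016), E (9/13/2016), C (1/17/2017), D (2/14/2017).
D is already junior to A, so the subordination agreement changes nothing.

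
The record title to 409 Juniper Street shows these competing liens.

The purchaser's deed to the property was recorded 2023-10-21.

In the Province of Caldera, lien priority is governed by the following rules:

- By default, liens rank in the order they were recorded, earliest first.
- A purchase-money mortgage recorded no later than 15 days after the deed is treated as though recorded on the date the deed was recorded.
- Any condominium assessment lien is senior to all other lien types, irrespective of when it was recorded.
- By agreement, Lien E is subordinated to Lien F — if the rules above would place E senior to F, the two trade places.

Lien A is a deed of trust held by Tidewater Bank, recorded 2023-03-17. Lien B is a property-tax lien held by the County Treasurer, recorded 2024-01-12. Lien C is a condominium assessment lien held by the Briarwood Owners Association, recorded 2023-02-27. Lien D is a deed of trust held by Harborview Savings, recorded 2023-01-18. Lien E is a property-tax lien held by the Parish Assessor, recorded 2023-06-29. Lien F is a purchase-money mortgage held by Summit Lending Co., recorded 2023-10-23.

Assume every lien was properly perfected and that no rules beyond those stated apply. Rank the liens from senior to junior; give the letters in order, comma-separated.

First, effective dates: F's effective date is the deed date, 2023-10-21.
C is a condominium assessment lien and takes priority over every other lien.
Among the remaining liens, by effective date: D (2023-01-18), A (2023-03-17), E (2023-06-29), F (2023-10-21), B (2024-01-12).
E would otherwise be senior to F, so under the subordination agreement E and F exchange positions.

C, D, A, F, E, B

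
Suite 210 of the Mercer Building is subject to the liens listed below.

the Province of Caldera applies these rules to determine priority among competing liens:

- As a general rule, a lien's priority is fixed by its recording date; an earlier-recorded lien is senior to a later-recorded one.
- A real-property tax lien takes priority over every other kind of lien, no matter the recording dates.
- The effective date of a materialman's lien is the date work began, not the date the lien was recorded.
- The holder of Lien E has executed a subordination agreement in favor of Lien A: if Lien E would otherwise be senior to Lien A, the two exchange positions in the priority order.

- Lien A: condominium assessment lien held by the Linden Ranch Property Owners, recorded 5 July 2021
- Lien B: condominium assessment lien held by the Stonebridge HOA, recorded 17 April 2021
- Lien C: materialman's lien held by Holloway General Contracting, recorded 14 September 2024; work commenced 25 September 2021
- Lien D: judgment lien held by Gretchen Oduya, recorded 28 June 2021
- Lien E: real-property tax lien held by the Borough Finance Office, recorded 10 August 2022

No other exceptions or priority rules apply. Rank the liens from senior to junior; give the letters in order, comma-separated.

Effective dates after the stated exceptions: C is treated as recorded 25 September 2021, the work-commencement date.
E is a real-property tax lien, so it outranks all other liens regardless of date.
Ordering the rest by effective date: B (17 April 2021), D (28 June 2021), A (5 July 2021), C (25 September 2021).
The subordination applies — E was senior to A — so E and A swap.

A, B, D, E, C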